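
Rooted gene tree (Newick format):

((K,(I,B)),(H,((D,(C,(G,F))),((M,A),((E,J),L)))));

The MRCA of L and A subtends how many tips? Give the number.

The MRCA of L and A is the node subtending ((M,A),((E,J),L)).
That clade contains 5 terminal taxa: A, E, J, L, M.

5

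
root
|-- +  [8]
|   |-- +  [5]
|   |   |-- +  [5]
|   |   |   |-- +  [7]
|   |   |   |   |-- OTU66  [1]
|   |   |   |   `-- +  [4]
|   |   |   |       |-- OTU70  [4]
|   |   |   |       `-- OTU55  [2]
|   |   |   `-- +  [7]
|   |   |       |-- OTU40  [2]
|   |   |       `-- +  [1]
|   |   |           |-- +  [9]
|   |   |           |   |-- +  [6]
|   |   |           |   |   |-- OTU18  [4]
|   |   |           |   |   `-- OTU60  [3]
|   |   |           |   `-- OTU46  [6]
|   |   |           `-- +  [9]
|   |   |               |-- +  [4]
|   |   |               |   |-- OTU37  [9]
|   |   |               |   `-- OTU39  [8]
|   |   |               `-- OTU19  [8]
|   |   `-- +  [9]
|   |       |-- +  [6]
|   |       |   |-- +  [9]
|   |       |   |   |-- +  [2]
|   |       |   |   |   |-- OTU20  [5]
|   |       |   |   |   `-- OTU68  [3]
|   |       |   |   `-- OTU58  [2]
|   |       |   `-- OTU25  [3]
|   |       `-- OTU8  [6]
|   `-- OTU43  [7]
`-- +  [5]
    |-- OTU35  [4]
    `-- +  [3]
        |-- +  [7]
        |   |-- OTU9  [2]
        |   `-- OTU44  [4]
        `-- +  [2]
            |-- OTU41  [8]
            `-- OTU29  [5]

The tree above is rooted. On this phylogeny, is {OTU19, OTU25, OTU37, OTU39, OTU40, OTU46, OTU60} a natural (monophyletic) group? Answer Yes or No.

No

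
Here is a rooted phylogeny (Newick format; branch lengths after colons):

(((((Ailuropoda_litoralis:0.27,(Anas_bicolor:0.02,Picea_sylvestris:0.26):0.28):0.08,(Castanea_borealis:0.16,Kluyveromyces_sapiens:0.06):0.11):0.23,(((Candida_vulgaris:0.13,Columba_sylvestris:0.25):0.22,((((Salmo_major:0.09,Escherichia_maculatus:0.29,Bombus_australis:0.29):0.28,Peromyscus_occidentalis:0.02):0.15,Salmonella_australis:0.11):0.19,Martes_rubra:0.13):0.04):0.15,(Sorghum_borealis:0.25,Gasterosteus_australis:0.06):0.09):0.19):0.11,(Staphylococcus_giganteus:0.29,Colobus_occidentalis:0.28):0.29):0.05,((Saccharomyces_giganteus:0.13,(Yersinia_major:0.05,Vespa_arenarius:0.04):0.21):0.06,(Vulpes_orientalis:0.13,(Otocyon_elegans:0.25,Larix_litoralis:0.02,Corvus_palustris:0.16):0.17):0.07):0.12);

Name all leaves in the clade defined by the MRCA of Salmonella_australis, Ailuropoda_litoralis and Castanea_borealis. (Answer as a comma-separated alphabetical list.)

Ailuropoda_litoralis, Anas_bicolor, Bombus_australis, Candida_vulgaris, Castanea_borealis, Columba_sylvestris, Escherichia_maculatus, Gasterosteus_australis, Kluyveromyces_sapiens, Martes_rubra, Peromyscus_occidentalis, Picea_sylvestris, Salmo_major, Salmonella_australis, Sorghum_borealis

Tracing Salmonella_australis: it sits inside (((Salmo_major,Escherichia_maculatus,Bombus_australis),Peromyscus_occidentalis),Salmonella_australis).
Tracing Ailuropoda_litoralis: it sits inside (Ailuropoda_litoralis,(Anas_bicolor,Picea_sylvestris)).
Tracing Castanea_borealis: it sits inside (Castanea_borealis,Kluyveromyces_sapiens).
The smallest clade enclosing all 3 is (((Ailuropoda_litoralis,(Anas_bicolor,Picea_sylvestris)),(Castanea_borealis,Kluyveromyces_sapiens)),(((Candida_vulgaris,Columba_sylvestris),((((Salmo_major,Escherichia_maculatus,Bombus_australis),Peromyscus_occidentalis),Salmonella_australis),Martes_rubra)),(Sorghum_borealis,Gasterosteus_australis))); the answer is its 15 terminal taxa in alphabetical order.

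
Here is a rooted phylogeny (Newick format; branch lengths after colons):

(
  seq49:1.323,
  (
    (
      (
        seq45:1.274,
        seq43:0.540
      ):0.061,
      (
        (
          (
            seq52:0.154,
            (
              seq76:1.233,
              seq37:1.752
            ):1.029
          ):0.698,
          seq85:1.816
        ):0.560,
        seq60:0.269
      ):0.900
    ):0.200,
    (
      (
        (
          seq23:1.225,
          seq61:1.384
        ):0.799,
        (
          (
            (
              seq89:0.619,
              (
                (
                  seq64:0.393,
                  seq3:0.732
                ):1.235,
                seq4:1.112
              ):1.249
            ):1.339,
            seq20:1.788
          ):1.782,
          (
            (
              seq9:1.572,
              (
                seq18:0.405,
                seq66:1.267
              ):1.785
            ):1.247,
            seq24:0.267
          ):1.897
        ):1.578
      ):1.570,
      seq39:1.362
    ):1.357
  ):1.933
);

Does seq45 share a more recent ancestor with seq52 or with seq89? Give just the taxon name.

seq52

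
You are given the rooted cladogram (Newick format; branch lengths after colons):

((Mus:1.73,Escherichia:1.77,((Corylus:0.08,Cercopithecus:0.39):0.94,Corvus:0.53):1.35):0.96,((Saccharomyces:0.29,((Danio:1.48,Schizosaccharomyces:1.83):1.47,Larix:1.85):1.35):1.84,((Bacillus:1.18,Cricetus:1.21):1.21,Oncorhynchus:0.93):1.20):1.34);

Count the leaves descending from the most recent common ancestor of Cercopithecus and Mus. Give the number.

The MRCA of Cercopithecus and Mus is the node subtending (Mus,Escherichia,((Corylus,Cercopithecus),Corvus)).
That clade contains 5 terminal taxa: Cercopithecus, Corvus, Corylus, Escherichia, Mus.

5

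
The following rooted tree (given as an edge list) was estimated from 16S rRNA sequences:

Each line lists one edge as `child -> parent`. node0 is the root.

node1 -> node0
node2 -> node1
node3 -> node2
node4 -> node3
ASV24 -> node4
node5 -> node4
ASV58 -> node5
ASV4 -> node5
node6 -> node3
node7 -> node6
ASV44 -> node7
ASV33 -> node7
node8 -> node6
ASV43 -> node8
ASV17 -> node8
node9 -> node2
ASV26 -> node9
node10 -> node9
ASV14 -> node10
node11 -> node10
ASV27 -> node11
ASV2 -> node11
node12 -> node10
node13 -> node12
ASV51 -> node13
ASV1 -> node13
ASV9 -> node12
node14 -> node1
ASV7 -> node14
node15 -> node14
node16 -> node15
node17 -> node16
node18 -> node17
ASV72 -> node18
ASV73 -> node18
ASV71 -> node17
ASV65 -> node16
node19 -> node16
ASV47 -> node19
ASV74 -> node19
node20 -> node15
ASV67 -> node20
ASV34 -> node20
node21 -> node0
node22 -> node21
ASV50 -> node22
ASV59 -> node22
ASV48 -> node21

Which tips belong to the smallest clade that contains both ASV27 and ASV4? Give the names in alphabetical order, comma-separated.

Tracing ASV27: it sits inside (ASV27,ASV2).
Tracing ASV4: it sits inside (ASV58,ASV4).
The smallest clade enclosing both is (((ASV24,(ASV58,ASV4)),((ASV44,ASV33),(ASV43,ASV17))),(ASV26,(ASV14,(ASV27,ASV2),((ASV51,ASV1),ASV9)))); the answer is its 14 terminal taxa in alphabetical order.

ASV1, ASV14, ASV17, ASV2, ASV24, ASV26, ASV27, ASV33, ASV4, ASV43, ASV44, ASV51, ASV58, ASV9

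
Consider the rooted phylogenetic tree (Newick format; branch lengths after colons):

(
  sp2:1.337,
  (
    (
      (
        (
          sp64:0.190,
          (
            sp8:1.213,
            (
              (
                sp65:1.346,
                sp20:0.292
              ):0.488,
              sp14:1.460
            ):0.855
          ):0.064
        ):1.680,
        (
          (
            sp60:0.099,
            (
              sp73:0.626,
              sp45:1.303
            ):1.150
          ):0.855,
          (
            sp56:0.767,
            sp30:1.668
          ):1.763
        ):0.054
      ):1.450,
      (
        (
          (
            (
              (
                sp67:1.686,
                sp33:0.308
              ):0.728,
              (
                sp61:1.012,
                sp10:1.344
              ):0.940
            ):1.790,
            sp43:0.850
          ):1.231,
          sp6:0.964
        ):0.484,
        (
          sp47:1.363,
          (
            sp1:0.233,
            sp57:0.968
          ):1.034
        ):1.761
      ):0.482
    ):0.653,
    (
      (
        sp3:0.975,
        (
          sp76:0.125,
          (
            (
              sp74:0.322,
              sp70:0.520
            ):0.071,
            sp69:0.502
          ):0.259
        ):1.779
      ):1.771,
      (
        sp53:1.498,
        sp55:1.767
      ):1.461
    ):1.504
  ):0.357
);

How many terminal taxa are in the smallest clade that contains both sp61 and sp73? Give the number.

The MRCA of sp61 and sp73 is the node subtending (((sp64,(sp8,((sp65,sp20),sp14))),((sp60,(sp73,sp45)),(sp56,sp30))),(((((sp67,sp33),(sp61,sp10)),sp43),sp6),(sp47,(sp1,sp57)))).
That clade contains 19 terminal taxa: sp1, sp10, sp14, sp20, sp30, sp33, sp43, sp45, sp47, sp56, sp57, sp6, sp60, sp61, sp64, sp65, sp67, sp73, sp8.

19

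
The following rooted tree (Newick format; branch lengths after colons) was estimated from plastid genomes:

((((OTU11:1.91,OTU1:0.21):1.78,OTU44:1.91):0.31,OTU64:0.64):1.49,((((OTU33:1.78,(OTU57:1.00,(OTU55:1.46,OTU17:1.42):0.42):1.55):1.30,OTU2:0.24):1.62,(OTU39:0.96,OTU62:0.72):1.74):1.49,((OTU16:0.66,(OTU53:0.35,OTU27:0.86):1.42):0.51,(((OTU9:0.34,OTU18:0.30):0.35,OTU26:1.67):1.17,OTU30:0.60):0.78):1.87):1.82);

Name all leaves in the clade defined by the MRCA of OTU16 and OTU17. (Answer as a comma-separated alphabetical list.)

OTU16, OTU17, OTU18, OTU2, OTU26, OTU27, OTU30, OTU33, OTU39, OTU53, OTU55, OTU57, OTU62, OTU9

Tracing OTU16: it sits inside (OTU16,(OTU53,OTU27)).
Tracing OTU17: it sits inside (OTU55,OTU17).
The smallest clade enclosing both is ((((OTU33,(OTU57,(OTU55,OTU17))),OTU2),(OTU39,OTU62)),((OTU16,(OTU53,OTU27)),(((OTU9,OTU18),OTU26),OTU30))); the answer is its 14 terminal taxa in alphabetical order.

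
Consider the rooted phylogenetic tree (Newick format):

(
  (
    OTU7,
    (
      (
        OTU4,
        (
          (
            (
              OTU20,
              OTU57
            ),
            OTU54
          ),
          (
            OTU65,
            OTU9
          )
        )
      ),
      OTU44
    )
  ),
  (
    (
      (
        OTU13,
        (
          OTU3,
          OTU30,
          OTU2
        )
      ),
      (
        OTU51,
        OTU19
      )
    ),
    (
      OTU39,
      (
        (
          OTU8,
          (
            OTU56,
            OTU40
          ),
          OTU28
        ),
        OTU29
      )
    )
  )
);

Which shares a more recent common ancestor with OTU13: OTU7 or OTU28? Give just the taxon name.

OTU28

The MRCA of OTU13 and OTU28 subtends (((OTU13,(OTU3,OTU30,OTU2)),(OTU51,OTU19)),(OTU39,((OTU8,(OTU56,OTU40),OTU28),OTU29))) (12 taxa).
The MRCA of OTU13 and OTU7 is the root, subtending the entire tree (20 taxa).
The first is nested inside the second, so OTU13 shares a more recent common ancestor with OTU28.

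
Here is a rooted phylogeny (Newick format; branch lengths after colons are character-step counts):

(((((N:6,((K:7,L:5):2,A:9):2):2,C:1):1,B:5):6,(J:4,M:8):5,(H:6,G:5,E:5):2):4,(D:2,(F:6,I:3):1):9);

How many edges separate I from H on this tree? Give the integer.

The MRCA of I and H is the root of the tree.
From I up to that node: 3 branches. From H up to the same node: 3 branches. Total: 3 + 3 = 6.

6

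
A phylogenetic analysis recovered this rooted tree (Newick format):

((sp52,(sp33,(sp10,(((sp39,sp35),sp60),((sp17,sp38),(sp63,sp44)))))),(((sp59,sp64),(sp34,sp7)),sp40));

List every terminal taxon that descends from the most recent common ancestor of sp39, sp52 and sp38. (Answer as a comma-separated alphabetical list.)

sp10, sp17, sp33, sp35, sp38, sp39, sp44, sp52, sp60, sp63

Tracing sp39: it sits inside (sp39,sp35).
Tracing sp52: it sits inside (sp52,(sp33,(sp10,(((sp39,sp35),sp60),((sp17,sp38),(sp63,sp44)))))).
Tracing sp38: it sits inside (sp17,sp38).
The smallest clade enclosing all 3 is (sp52,(sp33,(sp10,(((sp39,sp35),sp60),((sp17,sp38),(sp63,sp44)))))); the answer is its 10 terminal taxa in alphabetical order.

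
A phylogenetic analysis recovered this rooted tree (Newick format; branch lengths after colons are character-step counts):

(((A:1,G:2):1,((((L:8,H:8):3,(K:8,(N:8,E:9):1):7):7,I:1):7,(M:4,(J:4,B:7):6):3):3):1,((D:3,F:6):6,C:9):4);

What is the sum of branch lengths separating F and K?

49

The path runs F → … → MRCA → … → K; the MRCA is the root of the tree.
Branch lengths along that path: 6 + 6 + 4 + 1 + 3 + 7 + 7 + 7 + 8 = 49.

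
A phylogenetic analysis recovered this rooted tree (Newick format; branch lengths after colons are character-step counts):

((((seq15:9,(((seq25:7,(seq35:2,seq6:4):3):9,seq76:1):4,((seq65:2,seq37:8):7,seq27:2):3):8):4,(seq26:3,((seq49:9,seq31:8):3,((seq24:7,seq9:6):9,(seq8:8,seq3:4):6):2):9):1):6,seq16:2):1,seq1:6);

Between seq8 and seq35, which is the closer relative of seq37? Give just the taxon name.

seq35

The MRCA of seq37 and seq35 subtends (((seq25,(seq35,seq6)),seq76),((seq65,seq37),seq27)) (7 taxa).
The MRCA of seq37 and seq8 subtends ((seq15,(((seq25,(seq35,seq6)),seq76),((seq65,seq37),seq27))),(seq26,((seq49,seq31),((seq24,seq9),(seq8,seq3))))) (15 taxa).
The first is nested inside the second, so seq37 shares a more recent common ancestor with seq35.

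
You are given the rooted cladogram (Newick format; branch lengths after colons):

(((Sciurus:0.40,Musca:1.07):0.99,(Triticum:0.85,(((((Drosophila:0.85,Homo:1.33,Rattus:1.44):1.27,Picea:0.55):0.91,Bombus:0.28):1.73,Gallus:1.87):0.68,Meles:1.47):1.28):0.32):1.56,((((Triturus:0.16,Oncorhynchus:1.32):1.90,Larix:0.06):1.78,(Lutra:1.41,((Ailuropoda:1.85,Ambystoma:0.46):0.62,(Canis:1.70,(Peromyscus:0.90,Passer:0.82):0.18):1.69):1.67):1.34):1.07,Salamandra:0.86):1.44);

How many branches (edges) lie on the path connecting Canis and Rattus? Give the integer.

14

The MRCA of Canis and Rattus is the root of the tree.
From Canis up to that node: 6 branches. From Rattus up to the same node: 8 branches. Total: 6 + 8 = 14.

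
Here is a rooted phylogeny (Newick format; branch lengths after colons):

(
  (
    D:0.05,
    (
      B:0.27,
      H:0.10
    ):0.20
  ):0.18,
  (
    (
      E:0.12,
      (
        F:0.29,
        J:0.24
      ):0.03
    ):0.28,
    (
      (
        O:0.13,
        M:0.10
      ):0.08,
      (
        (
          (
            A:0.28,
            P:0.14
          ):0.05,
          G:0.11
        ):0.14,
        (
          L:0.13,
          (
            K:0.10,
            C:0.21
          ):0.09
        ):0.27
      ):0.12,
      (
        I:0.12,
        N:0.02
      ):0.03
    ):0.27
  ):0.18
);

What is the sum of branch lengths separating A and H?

1.52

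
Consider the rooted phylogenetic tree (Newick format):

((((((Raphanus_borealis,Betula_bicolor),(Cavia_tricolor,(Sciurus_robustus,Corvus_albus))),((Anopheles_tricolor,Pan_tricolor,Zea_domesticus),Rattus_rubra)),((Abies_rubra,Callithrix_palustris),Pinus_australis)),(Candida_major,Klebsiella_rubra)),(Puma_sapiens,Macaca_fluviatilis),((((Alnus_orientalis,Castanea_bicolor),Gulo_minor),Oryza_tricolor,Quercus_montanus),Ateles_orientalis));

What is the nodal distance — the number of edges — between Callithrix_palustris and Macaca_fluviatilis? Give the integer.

7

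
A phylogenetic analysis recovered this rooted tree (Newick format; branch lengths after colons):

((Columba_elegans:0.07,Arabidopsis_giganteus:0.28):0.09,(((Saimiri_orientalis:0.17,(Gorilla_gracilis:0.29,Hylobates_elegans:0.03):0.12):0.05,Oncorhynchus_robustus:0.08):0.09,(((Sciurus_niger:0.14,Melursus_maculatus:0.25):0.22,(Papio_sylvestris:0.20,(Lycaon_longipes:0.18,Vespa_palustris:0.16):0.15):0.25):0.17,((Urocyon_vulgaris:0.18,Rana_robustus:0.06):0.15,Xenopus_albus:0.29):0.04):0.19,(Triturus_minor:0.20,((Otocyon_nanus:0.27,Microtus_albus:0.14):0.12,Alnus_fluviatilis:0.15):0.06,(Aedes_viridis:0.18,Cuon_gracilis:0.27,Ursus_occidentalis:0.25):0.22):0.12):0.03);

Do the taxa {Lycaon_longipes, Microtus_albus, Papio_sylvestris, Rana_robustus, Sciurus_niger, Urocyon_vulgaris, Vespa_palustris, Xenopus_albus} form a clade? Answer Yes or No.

No

The MRCA of the listed taxa subtends (((Saimiri_orientalis,(Gorilla_gracilis,Hylobates_elegans)),Oncorhynchus_robustus),(((Sciurus_niger,Melursus_maculatus),(Papio_sylvestris,(Lycaon_longipes,Vespa_palustris))),((Urocyon_vulgaris,Rana_robustus),Xenopus_albus)),(Triturus_minor,((Otocyon_nanus,Microtus_albus),Alnus_fluviatilis),(Aedes_viridis,Cuon_gracilis,Ursus_occidentalis))).
That clade also contains Aedes_viridis, Alnus_fluviatilis, Cuon_gracilis, Gorilla_gracilis, Hylobates_elegans, Melursus_maculatus, Oncorhynchus_robustus, Otocyon_nanus, Saimiri_orientalis, Triturus_minor, Ursus_occidentalis, which are not in the proposed group, so the group is not monophyletic.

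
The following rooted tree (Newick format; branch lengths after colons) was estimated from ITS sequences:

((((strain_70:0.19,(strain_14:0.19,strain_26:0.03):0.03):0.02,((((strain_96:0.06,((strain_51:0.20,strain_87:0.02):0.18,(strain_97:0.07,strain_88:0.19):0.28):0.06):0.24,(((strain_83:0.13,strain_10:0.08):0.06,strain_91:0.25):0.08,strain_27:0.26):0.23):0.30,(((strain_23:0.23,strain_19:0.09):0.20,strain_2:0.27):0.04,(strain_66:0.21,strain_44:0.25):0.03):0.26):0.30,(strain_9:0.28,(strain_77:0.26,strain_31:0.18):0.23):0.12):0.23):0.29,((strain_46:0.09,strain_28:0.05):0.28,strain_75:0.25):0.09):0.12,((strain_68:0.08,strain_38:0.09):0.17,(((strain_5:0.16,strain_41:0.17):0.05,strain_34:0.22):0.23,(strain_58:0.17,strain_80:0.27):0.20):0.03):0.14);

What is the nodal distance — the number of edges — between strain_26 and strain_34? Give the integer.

The MRCA of strain_26 and strain_34 is the root of the tree.
From strain_26 up to that node: 5 branches. From strain_34 up to the same node: 4 branches. Total: 5 + 4 = 9.

9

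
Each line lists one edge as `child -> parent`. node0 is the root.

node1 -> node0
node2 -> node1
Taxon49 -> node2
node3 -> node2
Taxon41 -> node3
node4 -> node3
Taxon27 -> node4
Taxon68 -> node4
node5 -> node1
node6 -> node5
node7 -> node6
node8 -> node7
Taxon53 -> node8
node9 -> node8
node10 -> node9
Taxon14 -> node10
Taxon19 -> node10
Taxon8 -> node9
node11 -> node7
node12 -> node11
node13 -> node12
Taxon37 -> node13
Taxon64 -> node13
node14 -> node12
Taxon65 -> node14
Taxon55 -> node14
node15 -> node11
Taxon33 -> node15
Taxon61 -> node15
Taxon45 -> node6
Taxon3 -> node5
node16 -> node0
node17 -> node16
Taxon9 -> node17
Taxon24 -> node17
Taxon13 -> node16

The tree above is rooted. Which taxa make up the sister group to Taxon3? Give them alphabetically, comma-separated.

Taxon14, Taxon19, Taxon33, Taxon37, Taxon45, Taxon53, Taxon55, Taxon61, Taxon64, Taxon65, Taxon8

Taxon3 attaches to the tree at the node subtending ((((Taxon53,((Taxon14,Taxon19),Taxon8)),(((Taxon37,Taxon64),(Taxon65,Taxon55)),(Taxon33,Taxon61))),Taxon45),Taxon3).
The other lineage descending from that same node — the sister group — is (((Taxon53,((Taxon14,Taxon19),Taxon8)),(((Taxon37,Taxon64),(Taxon65,Taxon55)),(Taxon33,Taxon61))),Taxon45); its 11 tips in alphabetical order are the answer.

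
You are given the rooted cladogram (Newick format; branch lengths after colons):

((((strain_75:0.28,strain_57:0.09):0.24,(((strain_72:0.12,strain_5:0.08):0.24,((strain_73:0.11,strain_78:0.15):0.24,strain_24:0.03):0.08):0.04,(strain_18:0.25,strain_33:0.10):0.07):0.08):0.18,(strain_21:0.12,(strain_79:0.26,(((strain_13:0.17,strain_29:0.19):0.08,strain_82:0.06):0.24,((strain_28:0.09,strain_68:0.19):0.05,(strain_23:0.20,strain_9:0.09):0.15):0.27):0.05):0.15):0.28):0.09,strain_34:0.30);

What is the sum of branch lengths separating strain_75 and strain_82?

The path runs strain_75 → … → MRCA → … → strain_82; the MRCA is the node subtending (((strain_75,strain_57),(((strain_72,strain_5),((strain_73,strain_78),strain_24)),(strain_18,strain_33))),(strain_21,(strain_79,(((strain_13,strain_29),strain_82),((strain_28,strain_68),(strain_23,strain_9)))))).
Branch lengths along that path: 0.28 + 0.24 + 0.18 + 0.28 + 0.15 + 0.05 + 0.24 + 0.06 = 1.48.

1.48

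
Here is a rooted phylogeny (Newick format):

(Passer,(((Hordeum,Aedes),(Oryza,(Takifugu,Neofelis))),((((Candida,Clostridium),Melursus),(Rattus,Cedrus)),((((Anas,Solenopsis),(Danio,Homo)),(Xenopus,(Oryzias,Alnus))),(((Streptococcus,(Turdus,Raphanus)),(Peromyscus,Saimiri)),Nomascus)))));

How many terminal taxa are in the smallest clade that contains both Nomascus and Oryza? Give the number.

The MRCA of Nomascus and Oryza is the node subtending (((Hordeum,Aedes),(Oryza,(Takifugu,Neofelis))),((((Candida,Clostridium),Melursus),(Rattus,Cedrus)),((((Anas,Solenopsis),(Danio,Homo)),(Xenopus,(Oryzias,Alnus))),(((Streptococcus,(Turdus,Raphanus)),(Peromyscus,Saimiri)),Nomascus)))).
That clade contains 23 terminal taxa: Aedes, Alnus, Anas, Candida, Cedrus, Clostridium, Danio, Homo, Hordeum, Melursus, Neofelis, Nomascus, Oryza, Oryzias, Peromyscus, Raphanus, Rattus, Saimiri, Solenopsis, Streptococcus, Takifugu, Turdus, Xenopus.

23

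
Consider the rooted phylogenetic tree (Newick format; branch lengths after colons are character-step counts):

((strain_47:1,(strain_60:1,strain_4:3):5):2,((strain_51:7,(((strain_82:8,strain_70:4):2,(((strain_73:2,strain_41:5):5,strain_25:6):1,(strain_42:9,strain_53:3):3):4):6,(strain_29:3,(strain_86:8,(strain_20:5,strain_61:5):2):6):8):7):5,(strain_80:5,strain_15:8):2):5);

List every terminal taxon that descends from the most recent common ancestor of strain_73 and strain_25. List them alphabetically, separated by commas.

strain_25, strain_41, strain_73

Tracing strain_73: it sits inside (strain_73,strain_41).
Tracing strain_25: it sits inside ((strain_73,strain_41),strain_25).
The smallest clade enclosing both is ((strain_73,strain_41),strain_25); the answer is its 3 terminal taxa in alphabetical order.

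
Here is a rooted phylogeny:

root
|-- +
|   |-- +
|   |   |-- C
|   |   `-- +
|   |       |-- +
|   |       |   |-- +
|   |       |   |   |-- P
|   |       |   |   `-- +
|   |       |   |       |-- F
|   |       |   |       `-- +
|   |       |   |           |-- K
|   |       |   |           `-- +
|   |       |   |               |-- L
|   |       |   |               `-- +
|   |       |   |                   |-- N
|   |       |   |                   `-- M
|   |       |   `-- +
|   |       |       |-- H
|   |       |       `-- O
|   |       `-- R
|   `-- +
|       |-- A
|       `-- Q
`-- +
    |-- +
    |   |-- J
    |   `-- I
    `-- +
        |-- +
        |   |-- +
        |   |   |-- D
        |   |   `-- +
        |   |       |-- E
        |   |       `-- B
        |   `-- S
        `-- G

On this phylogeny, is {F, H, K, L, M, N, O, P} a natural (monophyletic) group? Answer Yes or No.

The most recent common ancestor of these taxa subtends ((P,(F,(K,(L,(N,M))))),(H,O)).
That clade has exactly 8 tips — every listed taxon and nothing else — so the group is monophyletic.

Yes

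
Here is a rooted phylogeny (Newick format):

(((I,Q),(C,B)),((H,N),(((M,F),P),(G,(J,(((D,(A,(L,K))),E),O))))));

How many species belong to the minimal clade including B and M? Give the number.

17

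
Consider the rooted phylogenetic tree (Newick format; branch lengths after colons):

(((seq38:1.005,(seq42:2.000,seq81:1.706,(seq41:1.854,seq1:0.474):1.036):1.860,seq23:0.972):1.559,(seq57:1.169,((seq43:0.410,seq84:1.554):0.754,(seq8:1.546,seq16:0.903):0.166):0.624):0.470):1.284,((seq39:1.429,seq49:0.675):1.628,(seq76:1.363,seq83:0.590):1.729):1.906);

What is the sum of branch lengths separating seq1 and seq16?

The path runs seq1 → … → MRCA → … → seq16; the MRCA is the node subtending ((seq38,(seq42,seq81,(seq41,seq1)),seq23),(seq57,((seq43,seq84),(seq8,seq16)))).
Branch lengths along that path: 0.474 + 1.036 + 1.860 + 1.559 + 0.470 + 0.624 + 0.166 + 0.903 = 7.092.

7.092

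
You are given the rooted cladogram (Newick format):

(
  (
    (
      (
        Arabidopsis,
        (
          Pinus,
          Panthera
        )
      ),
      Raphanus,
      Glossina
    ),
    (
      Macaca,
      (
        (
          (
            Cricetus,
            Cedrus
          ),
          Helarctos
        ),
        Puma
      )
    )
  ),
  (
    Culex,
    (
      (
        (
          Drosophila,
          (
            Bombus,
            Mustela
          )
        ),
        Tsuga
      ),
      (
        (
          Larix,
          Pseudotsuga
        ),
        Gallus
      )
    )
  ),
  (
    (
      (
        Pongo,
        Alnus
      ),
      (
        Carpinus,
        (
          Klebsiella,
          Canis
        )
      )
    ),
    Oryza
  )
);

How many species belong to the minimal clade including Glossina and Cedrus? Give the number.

10

The MRCA of Glossina and Cedrus is the node subtending (((Arabidopsis,(Pinus,Panthera)),Raphanus,Glossina),(Macaca,(((Cricetus,Cedrus),Helarctos),Puma))).
That clade contains 10 terminal taxa: Arabidopsis, Cedrus, Cricetus, Glossina, Helarctos, Macaca, Panthera, Pinus, Puma, Raphanus.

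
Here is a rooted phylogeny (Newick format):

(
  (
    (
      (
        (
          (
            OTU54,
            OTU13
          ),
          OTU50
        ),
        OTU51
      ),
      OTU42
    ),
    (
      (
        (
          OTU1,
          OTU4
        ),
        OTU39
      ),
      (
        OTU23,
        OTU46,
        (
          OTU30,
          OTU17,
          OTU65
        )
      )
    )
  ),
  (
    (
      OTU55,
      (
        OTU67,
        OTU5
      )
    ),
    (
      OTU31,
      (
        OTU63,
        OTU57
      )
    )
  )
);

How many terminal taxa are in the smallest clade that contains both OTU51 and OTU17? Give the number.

13

The MRCA of OTU51 and OTU17 is the node subtending (((((OTU54,OTU13),OTU50),OTU51),OTU42),(((OTU1,OTU4),OTU39),(OTU23,OTU46,(OTU30,OTU17,OTU65)))).
That clade contains 13 terminal taxa: OTU1, OTU13, OTU17, OTU23, OTU30, OTU39, OTU4, OTU42, OTU46, OTU50, OTU51, OTU54, OTU65.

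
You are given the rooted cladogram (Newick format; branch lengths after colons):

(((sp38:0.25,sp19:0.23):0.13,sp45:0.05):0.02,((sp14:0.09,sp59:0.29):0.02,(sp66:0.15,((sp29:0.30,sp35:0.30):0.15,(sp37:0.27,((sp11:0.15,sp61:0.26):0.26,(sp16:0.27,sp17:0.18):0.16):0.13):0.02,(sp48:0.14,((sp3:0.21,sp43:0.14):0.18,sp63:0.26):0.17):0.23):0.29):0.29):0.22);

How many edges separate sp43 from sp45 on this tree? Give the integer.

9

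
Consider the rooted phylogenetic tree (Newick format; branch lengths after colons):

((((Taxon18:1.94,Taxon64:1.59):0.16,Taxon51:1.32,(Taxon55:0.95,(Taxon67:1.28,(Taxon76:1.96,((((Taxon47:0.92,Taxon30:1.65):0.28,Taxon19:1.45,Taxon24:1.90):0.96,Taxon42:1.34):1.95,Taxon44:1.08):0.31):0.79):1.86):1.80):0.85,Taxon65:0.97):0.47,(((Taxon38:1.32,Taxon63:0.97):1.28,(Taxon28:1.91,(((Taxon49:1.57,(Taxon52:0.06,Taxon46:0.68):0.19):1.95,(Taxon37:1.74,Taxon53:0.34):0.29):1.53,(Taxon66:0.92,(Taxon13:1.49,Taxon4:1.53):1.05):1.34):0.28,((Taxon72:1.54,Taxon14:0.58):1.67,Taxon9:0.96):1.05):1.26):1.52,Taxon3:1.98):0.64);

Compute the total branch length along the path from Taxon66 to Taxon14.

The path runs Taxon66 → … → MRCA → … → Taxon14; the MRCA is the node subtending (Taxon28,(((Taxon49,(Taxon52,Taxon46)),(Taxon37,Taxon53)),(Taxon66,(Taxon13,Taxon4))),((Taxon72,Taxon14),Taxon9)).
Branch lengths along that path: 0.92 + 1.34 + 0.28 + 1.05 + 1.67 + 0.58 = 5.84.

5.84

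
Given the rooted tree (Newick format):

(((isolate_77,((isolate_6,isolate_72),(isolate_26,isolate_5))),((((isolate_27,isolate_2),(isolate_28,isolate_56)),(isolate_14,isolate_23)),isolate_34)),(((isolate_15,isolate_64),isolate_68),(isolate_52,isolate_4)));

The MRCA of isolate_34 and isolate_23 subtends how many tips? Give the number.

7

The MRCA of isolate_34 and isolate_23 is the node subtending ((((isolate_27,isolate_2),(isolate_28,isolate_56)),(isolate_14,isolate_23)),isolate_34).
That clade contains 7 terminal taxa: isolate_14, isolate_2, isolate_23, isolate_27, isolate_28, isolate_34, isolate_56.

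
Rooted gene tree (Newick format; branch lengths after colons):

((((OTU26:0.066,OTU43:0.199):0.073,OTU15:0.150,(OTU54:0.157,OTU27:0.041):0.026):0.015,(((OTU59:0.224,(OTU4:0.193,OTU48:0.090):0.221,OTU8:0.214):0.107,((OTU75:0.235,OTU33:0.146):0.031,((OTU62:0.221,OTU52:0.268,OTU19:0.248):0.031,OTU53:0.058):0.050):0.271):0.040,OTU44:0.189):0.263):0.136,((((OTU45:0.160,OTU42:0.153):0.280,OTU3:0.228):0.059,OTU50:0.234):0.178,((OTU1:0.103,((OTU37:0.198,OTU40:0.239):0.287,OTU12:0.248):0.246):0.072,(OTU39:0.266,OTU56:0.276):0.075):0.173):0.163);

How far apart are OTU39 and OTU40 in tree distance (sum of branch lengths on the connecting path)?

1.185

The path runs OTU39 → … → MRCA → … → OTU40; the MRCA is the node subtending ((OTU1,((OTU37,OTU40),OTU12)),(OTU39,OTU56)).
Branch lengths along that path: 0.266 + 0.075 + 0.072 + 0.246 + 0.287 + 0.239 = 1.185.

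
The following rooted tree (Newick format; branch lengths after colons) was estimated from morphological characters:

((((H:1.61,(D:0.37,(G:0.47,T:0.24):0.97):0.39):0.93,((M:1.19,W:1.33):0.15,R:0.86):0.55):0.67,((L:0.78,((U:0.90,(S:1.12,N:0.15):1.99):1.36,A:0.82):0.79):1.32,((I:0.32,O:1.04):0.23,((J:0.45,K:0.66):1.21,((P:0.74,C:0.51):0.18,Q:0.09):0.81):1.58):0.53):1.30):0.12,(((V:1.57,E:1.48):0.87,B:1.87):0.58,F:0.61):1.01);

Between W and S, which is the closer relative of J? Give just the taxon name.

S

The MRCA of J and S subtends ((L,((U,(S,N)),A)),((I,O),((J,K),((P,C),Q)))) (12 taxa).
The MRCA of J and W subtends (((H,(D,(G,T))),((M,W),R)),((L,((U,(S,N)),A)),((I,O),((J,K),((P,C),Q))))) (19 taxa).
The first is nested inside the second, so J shares a more recent common ancestor with S.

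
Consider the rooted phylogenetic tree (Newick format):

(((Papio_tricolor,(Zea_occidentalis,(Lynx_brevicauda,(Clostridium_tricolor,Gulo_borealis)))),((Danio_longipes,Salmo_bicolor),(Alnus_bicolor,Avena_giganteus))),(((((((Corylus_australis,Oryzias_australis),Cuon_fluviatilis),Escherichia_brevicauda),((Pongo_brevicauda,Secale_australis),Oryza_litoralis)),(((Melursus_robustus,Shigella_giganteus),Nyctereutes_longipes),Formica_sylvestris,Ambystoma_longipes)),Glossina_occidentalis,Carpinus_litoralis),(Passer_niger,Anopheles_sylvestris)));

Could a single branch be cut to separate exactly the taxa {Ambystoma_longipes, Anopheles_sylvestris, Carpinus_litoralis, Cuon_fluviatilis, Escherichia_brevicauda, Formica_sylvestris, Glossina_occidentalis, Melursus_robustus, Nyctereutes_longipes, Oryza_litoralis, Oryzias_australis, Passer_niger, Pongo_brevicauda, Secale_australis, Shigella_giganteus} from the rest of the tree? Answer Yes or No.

No

The MRCA of the listed taxa subtends (((((((Corylus_australis,Oryzias_australis),Cuon_fluviatilis),Escherichia_brevicauda),((Pongo_brevicauda,Secale_australis),Oryza_litoralis)),(((Melursus_robustus,Shigella_giganteus),Nyctereutes_longipes),Formica_sylvestris,Ambystoma_longipes)),Glossina_occidentalis,Carpinus_litoralis),(Passer_niger,Anopheles_sylvestris)).
That clade also contains Corylus_australis, which is not in the proposed group, so the group is not monophyletic.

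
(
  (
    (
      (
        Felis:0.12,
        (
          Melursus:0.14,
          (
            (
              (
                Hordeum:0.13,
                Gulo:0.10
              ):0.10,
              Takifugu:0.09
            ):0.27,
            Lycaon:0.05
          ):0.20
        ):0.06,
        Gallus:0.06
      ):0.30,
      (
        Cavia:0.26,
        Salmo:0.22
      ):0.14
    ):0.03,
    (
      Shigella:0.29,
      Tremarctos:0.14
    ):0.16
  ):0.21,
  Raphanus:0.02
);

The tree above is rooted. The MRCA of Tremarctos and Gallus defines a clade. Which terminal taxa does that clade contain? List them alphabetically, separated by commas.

Cavia, Felis, Gallus, Gulo, Hordeum, Lycaon, Melursus, Salmo, Shigella, Takifugu, Tremarctos

Tracing Tremarctos: it sits inside (Shigella,Tremarctos).
Tracing Gallus: it sits inside (Felis,(Melursus,(((Hordeum,Gulo),Takifugu),Lycaon)),Gallus).
The smallest clade enclosing both is (((Felis,(Melursus,(((Hordeum,Gulo),Takifugu),Lycaon)),Gallus),(Cavia,Salmo)),(Shigella,Tremarctos)); the answer is its 11 terminal taxa in alphabetical order.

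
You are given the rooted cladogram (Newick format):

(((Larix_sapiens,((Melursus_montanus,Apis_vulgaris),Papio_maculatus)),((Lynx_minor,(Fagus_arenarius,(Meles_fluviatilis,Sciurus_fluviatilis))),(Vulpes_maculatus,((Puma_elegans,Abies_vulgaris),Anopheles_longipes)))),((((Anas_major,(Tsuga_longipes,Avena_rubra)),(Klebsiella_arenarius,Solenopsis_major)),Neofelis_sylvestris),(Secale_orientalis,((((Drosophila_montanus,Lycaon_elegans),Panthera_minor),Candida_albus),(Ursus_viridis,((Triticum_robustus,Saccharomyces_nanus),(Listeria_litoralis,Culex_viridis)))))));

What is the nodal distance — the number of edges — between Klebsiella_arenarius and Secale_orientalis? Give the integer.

The MRCA of Klebsiella_arenarius and Secale_orientalis is the node subtending ((((Anas_major,(Tsuga_longipes,Avena_rubra)),(Klebsiella_arenarius,Solenopsis_major)),Neofelis_sylvestris),(Secale_orientalis,((((Drosophila_montanus,Lycaon_elegans),Panthera_minor),Candida_albus),(Ursus_viridis,((Triticum_robustus,Saccharomyces_nanus),(Listeria_litoralis,Culex_viridis)))))).
From Klebsiella_arenarius up to that node: 4 branches. From Secale_orientalis up to the same node: 2 branches. Total: 4 + 2 = 6.

6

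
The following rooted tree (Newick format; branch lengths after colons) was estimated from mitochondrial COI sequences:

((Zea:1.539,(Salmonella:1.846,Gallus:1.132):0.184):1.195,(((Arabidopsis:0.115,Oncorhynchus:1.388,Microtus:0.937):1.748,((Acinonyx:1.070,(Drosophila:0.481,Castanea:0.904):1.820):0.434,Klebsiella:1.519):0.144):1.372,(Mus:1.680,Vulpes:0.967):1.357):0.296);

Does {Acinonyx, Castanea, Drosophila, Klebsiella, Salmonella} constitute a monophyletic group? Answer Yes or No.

No

The MRCA of the listed taxa is the root, so the smallest clade containing them is the whole tree.
That clade also contains Arabidopsis, Gallus, Microtus, Mus, Oncorhynchus, Vulpes, Zea, which are not in the proposed group, so the group is not monophyletic.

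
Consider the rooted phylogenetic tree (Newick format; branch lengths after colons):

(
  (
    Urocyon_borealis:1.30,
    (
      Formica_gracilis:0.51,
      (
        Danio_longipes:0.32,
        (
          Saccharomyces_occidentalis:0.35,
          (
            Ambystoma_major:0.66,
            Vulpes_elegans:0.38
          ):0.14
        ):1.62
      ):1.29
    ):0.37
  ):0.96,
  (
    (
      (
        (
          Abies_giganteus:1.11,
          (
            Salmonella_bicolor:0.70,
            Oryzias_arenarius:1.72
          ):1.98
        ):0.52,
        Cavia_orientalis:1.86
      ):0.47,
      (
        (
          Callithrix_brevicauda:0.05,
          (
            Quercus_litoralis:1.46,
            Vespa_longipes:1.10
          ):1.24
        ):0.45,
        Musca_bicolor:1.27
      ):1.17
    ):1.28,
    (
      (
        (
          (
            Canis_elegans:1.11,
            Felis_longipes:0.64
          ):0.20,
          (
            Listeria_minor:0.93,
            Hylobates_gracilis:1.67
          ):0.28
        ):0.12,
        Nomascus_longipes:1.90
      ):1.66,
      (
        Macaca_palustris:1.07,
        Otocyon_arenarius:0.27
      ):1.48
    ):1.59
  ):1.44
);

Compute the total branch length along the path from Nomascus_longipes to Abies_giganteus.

8.53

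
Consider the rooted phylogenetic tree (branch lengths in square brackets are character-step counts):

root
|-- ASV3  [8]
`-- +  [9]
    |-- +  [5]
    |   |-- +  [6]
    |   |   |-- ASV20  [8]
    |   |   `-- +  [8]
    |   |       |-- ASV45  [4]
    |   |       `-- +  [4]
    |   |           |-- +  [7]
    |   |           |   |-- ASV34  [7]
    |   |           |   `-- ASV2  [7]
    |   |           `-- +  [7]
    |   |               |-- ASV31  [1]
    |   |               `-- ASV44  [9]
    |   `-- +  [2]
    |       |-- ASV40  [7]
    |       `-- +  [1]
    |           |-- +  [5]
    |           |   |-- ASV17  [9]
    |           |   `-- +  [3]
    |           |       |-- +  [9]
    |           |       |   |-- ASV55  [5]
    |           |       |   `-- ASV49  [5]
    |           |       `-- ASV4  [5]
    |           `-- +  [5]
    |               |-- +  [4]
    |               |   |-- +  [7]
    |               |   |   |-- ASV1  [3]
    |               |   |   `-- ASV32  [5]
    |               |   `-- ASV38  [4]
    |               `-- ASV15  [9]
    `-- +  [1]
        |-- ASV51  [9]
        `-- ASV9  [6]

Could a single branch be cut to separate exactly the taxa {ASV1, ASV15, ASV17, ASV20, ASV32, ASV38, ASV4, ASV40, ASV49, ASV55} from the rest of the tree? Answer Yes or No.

The MRCA of the listed taxa subtends ((ASV20,(ASV45,((ASV34,ASV2),(ASV31,ASV44)))),(ASV40,((ASV17,((ASV55,ASV49),ASV4)),(((ASV1,ASV32),ASV38),ASV15)))).
That clade also contains ASV2, ASV31, ASV34, ASV44, ASV45, which are not in the proposed group, so the group is not monophyletic.

No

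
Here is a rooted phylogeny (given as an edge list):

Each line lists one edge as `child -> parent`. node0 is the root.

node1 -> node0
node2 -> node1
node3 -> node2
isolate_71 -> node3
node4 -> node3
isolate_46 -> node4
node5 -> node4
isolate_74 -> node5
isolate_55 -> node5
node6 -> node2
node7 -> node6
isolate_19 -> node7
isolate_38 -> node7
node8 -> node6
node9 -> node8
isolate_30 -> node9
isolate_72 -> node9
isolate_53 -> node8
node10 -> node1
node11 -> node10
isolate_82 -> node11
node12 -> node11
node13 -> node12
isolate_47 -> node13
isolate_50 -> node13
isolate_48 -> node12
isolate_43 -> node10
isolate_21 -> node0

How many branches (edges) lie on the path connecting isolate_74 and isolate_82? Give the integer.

8

The MRCA of isolate_74 and isolate_82 is the node subtending (((isolate_71,(isolate_46,(isolate_74,isolate_55))),((isolate_19,isolate_38),((isolate_30,isolate_72),isolate_53))),((isolate_82,((isolate_47,isolate_50),isolate_48)),isolate_43)).
From isolate_74 up to that node: 5 branches. From isolate_82 up to the same node: 3 branches. Total: 5 + 3 = 8.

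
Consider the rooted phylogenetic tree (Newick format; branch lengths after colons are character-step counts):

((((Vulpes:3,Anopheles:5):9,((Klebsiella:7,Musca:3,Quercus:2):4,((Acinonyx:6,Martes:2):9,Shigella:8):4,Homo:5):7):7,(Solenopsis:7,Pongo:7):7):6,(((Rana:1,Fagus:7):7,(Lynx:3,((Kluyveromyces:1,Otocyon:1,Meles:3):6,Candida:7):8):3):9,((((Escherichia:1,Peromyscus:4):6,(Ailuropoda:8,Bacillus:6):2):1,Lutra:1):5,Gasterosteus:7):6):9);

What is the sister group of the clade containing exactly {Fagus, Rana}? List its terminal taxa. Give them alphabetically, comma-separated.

Candida, Kluyveromyces, Lynx, Meles, Otocyon

The clade containing exactly {Fagus, Rana} attaches to the tree at the node subtending ((Rana,Fagus),(Lynx,((Kluyveromyces,Otocyon,Meles),Candida))).
The other lineage descending from that same node — the sister group — is (Lynx,((Kluyveromyces,Otocyon,Meles),Candida)); its 5 tips in alphabetical order are the answer.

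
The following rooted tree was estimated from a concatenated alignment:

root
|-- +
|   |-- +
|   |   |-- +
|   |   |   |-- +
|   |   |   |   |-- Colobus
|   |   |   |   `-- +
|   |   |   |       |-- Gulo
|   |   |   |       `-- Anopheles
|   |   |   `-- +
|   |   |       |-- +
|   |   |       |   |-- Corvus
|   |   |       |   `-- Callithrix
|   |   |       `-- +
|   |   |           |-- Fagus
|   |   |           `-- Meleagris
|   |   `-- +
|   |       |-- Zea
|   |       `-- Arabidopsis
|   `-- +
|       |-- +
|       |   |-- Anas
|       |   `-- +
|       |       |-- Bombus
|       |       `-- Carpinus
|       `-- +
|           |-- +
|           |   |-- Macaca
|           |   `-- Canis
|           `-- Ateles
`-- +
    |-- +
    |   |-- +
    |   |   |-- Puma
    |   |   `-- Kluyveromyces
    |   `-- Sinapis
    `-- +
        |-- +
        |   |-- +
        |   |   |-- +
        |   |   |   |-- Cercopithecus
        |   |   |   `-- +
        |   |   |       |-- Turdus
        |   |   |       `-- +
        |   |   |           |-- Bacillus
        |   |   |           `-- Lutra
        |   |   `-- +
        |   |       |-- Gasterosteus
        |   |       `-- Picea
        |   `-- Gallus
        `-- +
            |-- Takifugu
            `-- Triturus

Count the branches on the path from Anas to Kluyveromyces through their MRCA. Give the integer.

The MRCA of Anas and Kluyveromyces is the root of the tree.
From Anas up to that node: 4 branches. From Kluyveromyces up to the same node: 4 branches. Total: 4 + 4 = 8.

8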